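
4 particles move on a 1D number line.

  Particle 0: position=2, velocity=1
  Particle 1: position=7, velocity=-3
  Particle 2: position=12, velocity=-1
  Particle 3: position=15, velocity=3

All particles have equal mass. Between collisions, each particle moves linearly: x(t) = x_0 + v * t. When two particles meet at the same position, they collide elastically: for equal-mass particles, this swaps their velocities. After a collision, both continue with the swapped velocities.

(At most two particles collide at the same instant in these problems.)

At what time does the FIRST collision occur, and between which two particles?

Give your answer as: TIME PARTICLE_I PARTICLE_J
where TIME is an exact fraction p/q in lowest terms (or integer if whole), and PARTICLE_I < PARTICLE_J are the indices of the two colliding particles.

Answer: 5/4 0 1

Derivation:
Pair (0,1): pos 2,7 vel 1,-3 -> gap=5, closing at 4/unit, collide at t=5/4
Pair (1,2): pos 7,12 vel -3,-1 -> not approaching (rel speed -2 <= 0)
Pair (2,3): pos 12,15 vel -1,3 -> not approaching (rel speed -4 <= 0)
Earliest collision: t=5/4 between 0 and 1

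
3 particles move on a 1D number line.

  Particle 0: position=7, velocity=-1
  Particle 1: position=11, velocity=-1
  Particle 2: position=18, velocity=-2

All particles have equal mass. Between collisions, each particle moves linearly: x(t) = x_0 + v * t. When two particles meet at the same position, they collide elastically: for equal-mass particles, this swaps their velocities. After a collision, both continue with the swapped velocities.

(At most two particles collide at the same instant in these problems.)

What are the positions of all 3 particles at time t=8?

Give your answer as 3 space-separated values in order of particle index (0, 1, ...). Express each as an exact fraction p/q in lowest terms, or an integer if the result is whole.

Collision at t=7: particles 1 and 2 swap velocities; positions: p0=0 p1=4 p2=4; velocities now: v0=-1 v1=-2 v2=-1
Advance to t=8 (no further collisions before then); velocities: v0=-1 v1=-2 v2=-1; positions = -1 2 3

Answer: -1 2 3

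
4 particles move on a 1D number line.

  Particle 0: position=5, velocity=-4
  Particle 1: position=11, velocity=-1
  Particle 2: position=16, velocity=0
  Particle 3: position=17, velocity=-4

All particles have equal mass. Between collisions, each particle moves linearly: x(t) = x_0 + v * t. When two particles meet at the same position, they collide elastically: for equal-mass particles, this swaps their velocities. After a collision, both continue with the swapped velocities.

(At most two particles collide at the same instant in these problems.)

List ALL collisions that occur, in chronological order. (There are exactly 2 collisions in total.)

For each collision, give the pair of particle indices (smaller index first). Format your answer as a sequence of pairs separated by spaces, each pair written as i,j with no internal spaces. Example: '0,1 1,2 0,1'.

Collision at t=1/4: particles 2 and 3 swap velocities; positions: p0=4 p1=43/4 p2=16 p3=16; velocities now: v0=-4 v1=-1 v2=-4 v3=0
Collision at t=2: particles 1 and 2 swap velocities; positions: p0=-3 p1=9 p2=9 p3=16; velocities now: v0=-4 v1=-4 v2=-1 v3=0

Answer: 2,3 1,2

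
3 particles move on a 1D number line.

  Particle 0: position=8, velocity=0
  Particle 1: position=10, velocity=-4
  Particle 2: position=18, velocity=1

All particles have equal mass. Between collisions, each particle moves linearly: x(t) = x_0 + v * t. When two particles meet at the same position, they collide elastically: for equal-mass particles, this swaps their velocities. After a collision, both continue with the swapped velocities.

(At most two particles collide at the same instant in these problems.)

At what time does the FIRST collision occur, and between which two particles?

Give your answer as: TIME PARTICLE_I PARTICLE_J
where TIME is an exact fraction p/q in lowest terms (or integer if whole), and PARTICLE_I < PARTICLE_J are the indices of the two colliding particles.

Pair (0,1): pos 8,10 vel 0,-4 -> gap=2, closing at 4/unit, collide at t=1/2
Pair (1,2): pos 10,18 vel -4,1 -> not approaching (rel speed -5 <= 0)
Earliest collision: t=1/2 between 0 and 1

Answer: 1/2 0 1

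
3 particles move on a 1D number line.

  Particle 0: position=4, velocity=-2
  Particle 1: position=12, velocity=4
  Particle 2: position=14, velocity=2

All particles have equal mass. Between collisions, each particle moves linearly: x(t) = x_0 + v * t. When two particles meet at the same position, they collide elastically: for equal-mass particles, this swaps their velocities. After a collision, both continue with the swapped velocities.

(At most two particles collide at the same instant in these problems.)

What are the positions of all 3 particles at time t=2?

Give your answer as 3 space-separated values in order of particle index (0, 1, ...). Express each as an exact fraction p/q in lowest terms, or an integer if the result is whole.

Collision at t=1: particles 1 and 2 swap velocities; positions: p0=2 p1=16 p2=16; velocities now: v0=-2 v1=2 v2=4
Advance to t=2 (no further collisions before then); velocities: v0=-2 v1=2 v2=4; positions = 0 18 20

Answer: 0 18 20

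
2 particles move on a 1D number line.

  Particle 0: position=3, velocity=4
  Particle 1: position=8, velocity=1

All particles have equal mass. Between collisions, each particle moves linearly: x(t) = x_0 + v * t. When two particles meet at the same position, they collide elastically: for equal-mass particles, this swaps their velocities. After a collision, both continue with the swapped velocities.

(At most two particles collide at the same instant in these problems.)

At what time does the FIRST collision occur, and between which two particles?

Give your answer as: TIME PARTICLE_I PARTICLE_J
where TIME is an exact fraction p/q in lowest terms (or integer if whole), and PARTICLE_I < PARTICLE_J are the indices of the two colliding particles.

Pair (0,1): pos 3,8 vel 4,1 -> gap=5, closing at 3/unit, collide at t=5/3
Earliest collision: t=5/3 between 0 and 1

Answer: 5/3 0 1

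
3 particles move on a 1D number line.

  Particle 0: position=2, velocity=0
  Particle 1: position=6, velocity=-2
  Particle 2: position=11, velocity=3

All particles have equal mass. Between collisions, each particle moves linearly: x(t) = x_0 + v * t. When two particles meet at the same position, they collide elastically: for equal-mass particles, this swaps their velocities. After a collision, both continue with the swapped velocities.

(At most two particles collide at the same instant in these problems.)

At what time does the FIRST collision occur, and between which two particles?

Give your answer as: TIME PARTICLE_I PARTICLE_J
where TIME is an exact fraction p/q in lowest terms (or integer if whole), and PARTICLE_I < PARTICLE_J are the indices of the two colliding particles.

Answer: 2 0 1

Derivation:
Pair (0,1): pos 2,6 vel 0,-2 -> gap=4, closing at 2/unit, collide at t=2
Pair (1,2): pos 6,11 vel -2,3 -> not approaching (rel speed -5 <= 0)
Earliest collision: t=2 between 0 and 1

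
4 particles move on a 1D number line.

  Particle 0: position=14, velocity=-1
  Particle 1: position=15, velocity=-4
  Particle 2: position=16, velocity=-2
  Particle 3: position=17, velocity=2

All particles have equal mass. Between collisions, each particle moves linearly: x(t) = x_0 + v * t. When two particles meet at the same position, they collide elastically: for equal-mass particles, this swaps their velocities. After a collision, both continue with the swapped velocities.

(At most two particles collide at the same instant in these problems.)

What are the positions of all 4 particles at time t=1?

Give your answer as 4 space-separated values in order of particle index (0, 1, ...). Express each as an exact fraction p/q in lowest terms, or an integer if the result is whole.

Answer: 11 13 14 19

Derivation:
Collision at t=1/3: particles 0 and 1 swap velocities; positions: p0=41/3 p1=41/3 p2=46/3 p3=53/3; velocities now: v0=-4 v1=-1 v2=-2 v3=2
Advance to t=1 (no further collisions before then); velocities: v0=-4 v1=-1 v2=-2 v3=2; positions = 11 13 14 19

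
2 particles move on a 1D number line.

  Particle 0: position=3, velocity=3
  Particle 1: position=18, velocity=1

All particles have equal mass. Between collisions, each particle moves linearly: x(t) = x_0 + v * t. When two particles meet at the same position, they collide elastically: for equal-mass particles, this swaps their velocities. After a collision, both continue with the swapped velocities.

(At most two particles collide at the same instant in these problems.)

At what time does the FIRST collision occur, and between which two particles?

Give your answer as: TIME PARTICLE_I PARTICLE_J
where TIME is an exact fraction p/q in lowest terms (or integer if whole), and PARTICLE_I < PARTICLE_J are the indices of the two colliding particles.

Pair (0,1): pos 3,18 vel 3,1 -> gap=15, closing at 2/unit, collide at t=15/2
Earliest collision: t=15/2 between 0 and 1

Answer: 15/2 0 1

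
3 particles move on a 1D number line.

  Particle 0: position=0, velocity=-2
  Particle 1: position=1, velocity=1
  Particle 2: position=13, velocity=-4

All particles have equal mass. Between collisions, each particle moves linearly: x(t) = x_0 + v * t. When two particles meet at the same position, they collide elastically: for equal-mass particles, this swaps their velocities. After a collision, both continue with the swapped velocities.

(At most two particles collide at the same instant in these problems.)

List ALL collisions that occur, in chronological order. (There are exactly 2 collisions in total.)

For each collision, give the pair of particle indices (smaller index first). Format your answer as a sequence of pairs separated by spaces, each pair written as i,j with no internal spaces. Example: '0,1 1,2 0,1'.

Collision at t=12/5: particles 1 and 2 swap velocities; positions: p0=-24/5 p1=17/5 p2=17/5; velocities now: v0=-2 v1=-4 v2=1
Collision at t=13/2: particles 0 and 1 swap velocities; positions: p0=-13 p1=-13 p2=15/2; velocities now: v0=-4 v1=-2 v2=1

Answer: 1,2 0,1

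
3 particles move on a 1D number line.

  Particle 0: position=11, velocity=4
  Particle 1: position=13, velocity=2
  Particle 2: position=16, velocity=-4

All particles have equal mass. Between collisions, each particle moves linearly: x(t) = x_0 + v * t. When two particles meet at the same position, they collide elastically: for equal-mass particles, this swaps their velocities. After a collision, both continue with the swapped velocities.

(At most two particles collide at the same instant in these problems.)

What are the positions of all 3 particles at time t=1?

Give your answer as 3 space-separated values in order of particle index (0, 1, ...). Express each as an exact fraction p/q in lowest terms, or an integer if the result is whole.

Answer: 12 15 15

Derivation:
Collision at t=1/2: particles 1 and 2 swap velocities; positions: p0=13 p1=14 p2=14; velocities now: v0=4 v1=-4 v2=2
Collision at t=5/8: particles 0 and 1 swap velocities; positions: p0=27/2 p1=27/2 p2=57/4; velocities now: v0=-4 v1=4 v2=2
Collision at t=1: particles 1 and 2 swap velocities; positions: p0=12 p1=15 p2=15; velocities now: v0=-4 v1=2 v2=4
Advance to t=1 (no further collisions before then); velocities: v0=-4 v1=2 v2=4; positions = 12 15 15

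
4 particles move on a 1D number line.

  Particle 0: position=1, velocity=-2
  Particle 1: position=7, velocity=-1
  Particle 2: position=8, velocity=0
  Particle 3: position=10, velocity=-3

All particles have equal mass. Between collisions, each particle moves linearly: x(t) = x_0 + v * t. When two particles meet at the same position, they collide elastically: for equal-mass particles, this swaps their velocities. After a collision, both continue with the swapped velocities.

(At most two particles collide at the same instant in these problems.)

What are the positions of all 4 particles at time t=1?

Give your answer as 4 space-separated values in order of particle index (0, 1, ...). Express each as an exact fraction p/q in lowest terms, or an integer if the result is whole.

Collision at t=2/3: particles 2 and 3 swap velocities; positions: p0=-1/3 p1=19/3 p2=8 p3=8; velocities now: v0=-2 v1=-1 v2=-3 v3=0
Advance to t=1 (no further collisions before then); velocities: v0=-2 v1=-1 v2=-3 v3=0; positions = -1 6 7 8

Answer: -1 6 7 8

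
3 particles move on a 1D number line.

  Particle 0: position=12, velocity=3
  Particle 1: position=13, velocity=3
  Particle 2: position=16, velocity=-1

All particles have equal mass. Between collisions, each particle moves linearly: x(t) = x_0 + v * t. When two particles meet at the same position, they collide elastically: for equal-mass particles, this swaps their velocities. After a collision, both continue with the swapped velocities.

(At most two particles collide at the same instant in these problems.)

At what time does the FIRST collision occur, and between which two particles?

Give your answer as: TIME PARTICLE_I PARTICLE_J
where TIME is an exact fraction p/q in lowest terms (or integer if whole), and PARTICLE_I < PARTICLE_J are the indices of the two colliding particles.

Pair (0,1): pos 12,13 vel 3,3 -> not approaching (rel speed 0 <= 0)
Pair (1,2): pos 13,16 vel 3,-1 -> gap=3, closing at 4/unit, collide at t=3/4
Earliest collision: t=3/4 between 1 and 2

Answer: 3/4 1 2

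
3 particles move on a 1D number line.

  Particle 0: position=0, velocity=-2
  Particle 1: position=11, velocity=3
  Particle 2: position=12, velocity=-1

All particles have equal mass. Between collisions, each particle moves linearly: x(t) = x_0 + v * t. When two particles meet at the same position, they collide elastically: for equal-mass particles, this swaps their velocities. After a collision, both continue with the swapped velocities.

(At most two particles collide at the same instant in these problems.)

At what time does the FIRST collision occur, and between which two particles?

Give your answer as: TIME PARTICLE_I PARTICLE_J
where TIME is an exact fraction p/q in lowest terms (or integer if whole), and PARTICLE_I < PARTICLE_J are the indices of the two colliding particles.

Answer: 1/4 1 2

Derivation:
Pair (0,1): pos 0,11 vel -2,3 -> not approaching (rel speed -5 <= 0)
Pair (1,2): pos 11,12 vel 3,-1 -> gap=1, closing at 4/unit, collide at t=1/4
Earliest collision: t=1/4 between 1 and 2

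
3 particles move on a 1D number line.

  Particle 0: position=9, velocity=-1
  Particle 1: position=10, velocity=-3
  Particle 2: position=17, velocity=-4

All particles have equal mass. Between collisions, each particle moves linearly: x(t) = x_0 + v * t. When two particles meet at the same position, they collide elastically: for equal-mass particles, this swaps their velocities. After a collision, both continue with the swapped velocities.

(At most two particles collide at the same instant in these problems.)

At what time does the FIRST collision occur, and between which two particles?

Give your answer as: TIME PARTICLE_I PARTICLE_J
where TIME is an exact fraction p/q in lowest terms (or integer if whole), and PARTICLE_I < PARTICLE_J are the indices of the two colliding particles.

Pair (0,1): pos 9,10 vel -1,-3 -> gap=1, closing at 2/unit, collide at t=1/2
Pair (1,2): pos 10,17 vel -3,-4 -> gap=7, closing at 1/unit, collide at t=7
Earliest collision: t=1/2 between 0 and 1

Answer: 1/2 0 1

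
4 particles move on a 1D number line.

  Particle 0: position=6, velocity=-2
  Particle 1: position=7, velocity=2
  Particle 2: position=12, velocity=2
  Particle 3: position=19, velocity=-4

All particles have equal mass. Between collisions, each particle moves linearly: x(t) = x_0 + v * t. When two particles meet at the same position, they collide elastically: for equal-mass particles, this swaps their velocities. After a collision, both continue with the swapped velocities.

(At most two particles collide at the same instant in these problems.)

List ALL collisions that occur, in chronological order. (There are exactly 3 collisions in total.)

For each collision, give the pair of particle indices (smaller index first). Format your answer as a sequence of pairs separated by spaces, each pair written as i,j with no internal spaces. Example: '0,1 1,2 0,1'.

Collision at t=7/6: particles 2 and 3 swap velocities; positions: p0=11/3 p1=28/3 p2=43/3 p3=43/3; velocities now: v0=-2 v1=2 v2=-4 v3=2
Collision at t=2: particles 1 and 2 swap velocities; positions: p0=2 p1=11 p2=11 p3=16; velocities now: v0=-2 v1=-4 v2=2 v3=2
Collision at t=13/2: particles 0 and 1 swap velocities; positions: p0=-7 p1=-7 p2=20 p3=25; velocities now: v0=-4 v1=-2 v2=2 v3=2

Answer: 2,3 1,2 0,1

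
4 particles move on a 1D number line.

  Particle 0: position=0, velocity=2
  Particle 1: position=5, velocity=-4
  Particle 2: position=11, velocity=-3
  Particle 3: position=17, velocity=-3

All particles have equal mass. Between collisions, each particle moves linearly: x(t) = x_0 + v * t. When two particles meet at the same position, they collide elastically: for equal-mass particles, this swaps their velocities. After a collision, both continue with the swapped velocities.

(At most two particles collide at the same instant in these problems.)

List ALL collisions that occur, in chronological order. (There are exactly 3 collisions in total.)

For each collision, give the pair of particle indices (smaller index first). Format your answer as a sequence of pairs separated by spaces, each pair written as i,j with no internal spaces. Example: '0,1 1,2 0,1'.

Collision at t=5/6: particles 0 and 1 swap velocities; positions: p0=5/3 p1=5/3 p2=17/2 p3=29/2; velocities now: v0=-4 v1=2 v2=-3 v3=-3
Collision at t=11/5: particles 1 and 2 swap velocities; positions: p0=-19/5 p1=22/5 p2=22/5 p3=52/5; velocities now: v0=-4 v1=-3 v2=2 v3=-3
Collision at t=17/5: particles 2 and 3 swap velocities; positions: p0=-43/5 p1=4/5 p2=34/5 p3=34/5; velocities now: v0=-4 v1=-3 v2=-3 v3=2

Answer: 0,1 1,2 2,3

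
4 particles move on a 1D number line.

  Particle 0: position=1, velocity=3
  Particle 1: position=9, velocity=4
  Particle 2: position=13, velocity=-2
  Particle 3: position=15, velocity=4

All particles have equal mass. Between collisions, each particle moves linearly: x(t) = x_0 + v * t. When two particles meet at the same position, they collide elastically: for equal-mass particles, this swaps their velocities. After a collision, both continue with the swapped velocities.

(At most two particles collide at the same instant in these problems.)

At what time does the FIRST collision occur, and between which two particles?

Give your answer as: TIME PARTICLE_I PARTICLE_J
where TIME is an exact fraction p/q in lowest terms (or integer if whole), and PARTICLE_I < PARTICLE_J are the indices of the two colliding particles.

Answer: 2/3 1 2

Derivation:
Pair (0,1): pos 1,9 vel 3,4 -> not approaching (rel speed -1 <= 0)
Pair (1,2): pos 9,13 vel 4,-2 -> gap=4, closing at 6/unit, collide at t=2/3
Pair (2,3): pos 13,15 vel -2,4 -> not approaching (rel speed -6 <= 0)
Earliest collision: t=2/3 between 1 and 2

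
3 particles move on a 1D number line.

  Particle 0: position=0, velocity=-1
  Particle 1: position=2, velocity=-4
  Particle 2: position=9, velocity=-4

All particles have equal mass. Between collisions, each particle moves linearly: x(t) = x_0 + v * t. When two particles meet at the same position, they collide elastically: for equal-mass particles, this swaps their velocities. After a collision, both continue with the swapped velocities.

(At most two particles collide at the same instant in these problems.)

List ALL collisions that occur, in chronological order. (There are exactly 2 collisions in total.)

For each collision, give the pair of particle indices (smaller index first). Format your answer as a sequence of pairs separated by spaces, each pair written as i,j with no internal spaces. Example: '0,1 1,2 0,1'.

Collision at t=2/3: particles 0 and 1 swap velocities; positions: p0=-2/3 p1=-2/3 p2=19/3; velocities now: v0=-4 v1=-1 v2=-4
Collision at t=3: particles 1 and 2 swap velocities; positions: p0=-10 p1=-3 p2=-3; velocities now: v0=-4 v1=-4 v2=-1

Answer: 0,1 1,2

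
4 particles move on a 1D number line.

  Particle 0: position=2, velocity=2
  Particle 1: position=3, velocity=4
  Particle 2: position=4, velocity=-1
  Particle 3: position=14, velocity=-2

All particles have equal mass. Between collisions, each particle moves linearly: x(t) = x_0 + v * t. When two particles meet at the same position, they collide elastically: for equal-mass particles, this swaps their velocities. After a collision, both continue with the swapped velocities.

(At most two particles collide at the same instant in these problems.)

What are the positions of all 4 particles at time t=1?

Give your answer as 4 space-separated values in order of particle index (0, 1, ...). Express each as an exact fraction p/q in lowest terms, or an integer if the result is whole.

Answer: 3 4 7 12

Derivation:
Collision at t=1/5: particles 1 and 2 swap velocities; positions: p0=12/5 p1=19/5 p2=19/5 p3=68/5; velocities now: v0=2 v1=-1 v2=4 v3=-2
Collision at t=2/3: particles 0 and 1 swap velocities; positions: p0=10/3 p1=10/3 p2=17/3 p3=38/3; velocities now: v0=-1 v1=2 v2=4 v3=-2
Advance to t=1 (no further collisions before then); velocities: v0=-1 v1=2 v2=4 v3=-2; positions = 3 4 7 12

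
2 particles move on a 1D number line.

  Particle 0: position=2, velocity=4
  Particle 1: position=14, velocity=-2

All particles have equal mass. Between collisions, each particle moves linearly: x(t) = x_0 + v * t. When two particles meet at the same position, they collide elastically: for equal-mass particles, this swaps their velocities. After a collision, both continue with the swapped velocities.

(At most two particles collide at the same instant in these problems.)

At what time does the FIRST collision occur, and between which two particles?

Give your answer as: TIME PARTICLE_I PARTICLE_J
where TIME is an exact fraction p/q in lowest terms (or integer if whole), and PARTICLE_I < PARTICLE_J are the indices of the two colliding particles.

Answer: 2 0 1

Derivation:
Pair (0,1): pos 2,14 vel 4,-2 -> gap=12, closing at 6/unit, collide at t=2
Earliest collision: t=2 between 0 and 1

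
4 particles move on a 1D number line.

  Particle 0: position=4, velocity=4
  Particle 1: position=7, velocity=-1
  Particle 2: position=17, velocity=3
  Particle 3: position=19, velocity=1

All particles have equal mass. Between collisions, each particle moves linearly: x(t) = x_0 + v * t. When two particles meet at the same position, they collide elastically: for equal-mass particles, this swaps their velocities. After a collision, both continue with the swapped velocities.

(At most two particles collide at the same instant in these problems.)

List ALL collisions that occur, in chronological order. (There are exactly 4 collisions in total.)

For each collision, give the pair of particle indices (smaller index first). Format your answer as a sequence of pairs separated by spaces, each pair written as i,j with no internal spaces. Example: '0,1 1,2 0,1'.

Collision at t=3/5: particles 0 and 1 swap velocities; positions: p0=32/5 p1=32/5 p2=94/5 p3=98/5; velocities now: v0=-1 v1=4 v2=3 v3=1
Collision at t=1: particles 2 and 3 swap velocities; positions: p0=6 p1=8 p2=20 p3=20; velocities now: v0=-1 v1=4 v2=1 v3=3
Collision at t=5: particles 1 and 2 swap velocities; positions: p0=2 p1=24 p2=24 p3=32; velocities now: v0=-1 v1=1 v2=4 v3=3
Collision at t=13: particles 2 and 3 swap velocities; positions: p0=-6 p1=32 p2=56 p3=56; velocities now: v0=-1 v1=1 v2=3 v3=4

Answer: 0,1 2,3 1,2 2,3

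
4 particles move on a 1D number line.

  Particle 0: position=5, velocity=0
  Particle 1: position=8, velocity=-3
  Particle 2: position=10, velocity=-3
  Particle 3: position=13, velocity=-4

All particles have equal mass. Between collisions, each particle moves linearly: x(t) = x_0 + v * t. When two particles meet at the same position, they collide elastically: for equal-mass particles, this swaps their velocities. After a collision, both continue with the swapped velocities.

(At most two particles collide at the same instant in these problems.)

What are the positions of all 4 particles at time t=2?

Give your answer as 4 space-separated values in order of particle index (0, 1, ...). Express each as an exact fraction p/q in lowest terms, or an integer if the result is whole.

Collision at t=1: particles 0 and 1 swap velocities; positions: p0=5 p1=5 p2=7 p3=9; velocities now: v0=-3 v1=0 v2=-3 v3=-4
Collision at t=5/3: particles 1 and 2 swap velocities; positions: p0=3 p1=5 p2=5 p3=19/3; velocities now: v0=-3 v1=-3 v2=0 v3=-4
Collision at t=2: particles 2 and 3 swap velocities; positions: p0=2 p1=4 p2=5 p3=5; velocities now: v0=-3 v1=-3 v2=-4 v3=0
Advance to t=2 (no further collisions before then); velocities: v0=-3 v1=-3 v2=-4 v3=0; positions = 2 4 5 5

Answer: 2 4 5 5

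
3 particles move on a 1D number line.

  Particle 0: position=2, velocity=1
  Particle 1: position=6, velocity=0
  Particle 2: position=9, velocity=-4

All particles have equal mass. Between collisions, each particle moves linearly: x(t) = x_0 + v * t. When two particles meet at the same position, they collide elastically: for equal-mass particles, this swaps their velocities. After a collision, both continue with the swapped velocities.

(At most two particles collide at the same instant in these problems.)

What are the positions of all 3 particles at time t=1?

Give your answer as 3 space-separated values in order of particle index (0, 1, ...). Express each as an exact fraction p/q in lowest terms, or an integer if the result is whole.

Answer: 3 5 6

Derivation:
Collision at t=3/4: particles 1 and 2 swap velocities; positions: p0=11/4 p1=6 p2=6; velocities now: v0=1 v1=-4 v2=0
Advance to t=1 (no further collisions before then); velocities: v0=1 v1=-4 v2=0; positions = 3 5 6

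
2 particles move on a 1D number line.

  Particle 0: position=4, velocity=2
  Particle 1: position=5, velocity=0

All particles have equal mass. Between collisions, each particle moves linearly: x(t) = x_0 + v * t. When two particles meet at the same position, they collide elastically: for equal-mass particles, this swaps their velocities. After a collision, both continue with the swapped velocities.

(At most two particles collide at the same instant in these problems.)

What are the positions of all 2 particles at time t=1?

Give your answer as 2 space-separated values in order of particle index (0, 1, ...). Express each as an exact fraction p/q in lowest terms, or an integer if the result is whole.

Collision at t=1/2: particles 0 and 1 swap velocities; positions: p0=5 p1=5; velocities now: v0=0 v1=2
Advance to t=1 (no further collisions before then); velocities: v0=0 v1=2; positions = 5 6

Answer: 5 6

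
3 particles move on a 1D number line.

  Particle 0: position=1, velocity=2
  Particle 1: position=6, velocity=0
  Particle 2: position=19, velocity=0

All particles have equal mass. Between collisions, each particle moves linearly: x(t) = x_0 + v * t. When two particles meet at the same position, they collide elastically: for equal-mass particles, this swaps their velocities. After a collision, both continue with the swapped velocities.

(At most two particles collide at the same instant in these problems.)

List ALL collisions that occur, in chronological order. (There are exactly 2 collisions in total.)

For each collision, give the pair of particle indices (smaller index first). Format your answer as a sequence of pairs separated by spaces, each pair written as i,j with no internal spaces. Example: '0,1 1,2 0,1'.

Answer: 0,1 1,2

Derivation:
Collision at t=5/2: particles 0 and 1 swap velocities; positions: p0=6 p1=6 p2=19; velocities now: v0=0 v1=2 v2=0
Collision at t=9: particles 1 and 2 swap velocities; positions: p0=6 p1=19 p2=19; velocities now: v0=0 v1=0 v2=2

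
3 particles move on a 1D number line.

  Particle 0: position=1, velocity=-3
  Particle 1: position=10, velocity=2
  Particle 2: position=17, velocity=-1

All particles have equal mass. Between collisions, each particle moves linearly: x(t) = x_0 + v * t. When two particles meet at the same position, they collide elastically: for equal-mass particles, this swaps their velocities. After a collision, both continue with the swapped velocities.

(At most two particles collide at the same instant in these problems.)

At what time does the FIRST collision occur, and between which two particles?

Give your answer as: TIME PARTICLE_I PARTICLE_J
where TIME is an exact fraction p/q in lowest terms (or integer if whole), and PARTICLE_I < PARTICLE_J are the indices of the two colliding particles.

Answer: 7/3 1 2

Derivation:
Pair (0,1): pos 1,10 vel -3,2 -> not approaching (rel speed -5 <= 0)
Pair (1,2): pos 10,17 vel 2,-1 -> gap=7, closing at 3/unit, collide at t=7/3
Earliest collision: t=7/3 between 1 and 2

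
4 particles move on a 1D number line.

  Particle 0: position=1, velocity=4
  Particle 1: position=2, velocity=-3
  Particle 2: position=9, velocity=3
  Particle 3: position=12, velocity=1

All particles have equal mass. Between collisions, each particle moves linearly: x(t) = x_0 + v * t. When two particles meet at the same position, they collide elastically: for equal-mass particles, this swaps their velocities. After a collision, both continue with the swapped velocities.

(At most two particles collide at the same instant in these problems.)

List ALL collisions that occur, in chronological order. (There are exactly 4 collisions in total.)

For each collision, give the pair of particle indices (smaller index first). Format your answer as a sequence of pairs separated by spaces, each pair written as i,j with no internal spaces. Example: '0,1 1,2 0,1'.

Collision at t=1/7: particles 0 and 1 swap velocities; positions: p0=11/7 p1=11/7 p2=66/7 p3=85/7; velocities now: v0=-3 v1=4 v2=3 v3=1
Collision at t=3/2: particles 2 and 3 swap velocities; positions: p0=-5/2 p1=7 p2=27/2 p3=27/2; velocities now: v0=-3 v1=4 v2=1 v3=3
Collision at t=11/3: particles 1 and 2 swap velocities; positions: p0=-9 p1=47/3 p2=47/3 p3=20; velocities now: v0=-3 v1=1 v2=4 v3=3
Collision at t=8: particles 2 and 3 swap velocities; positions: p0=-22 p1=20 p2=33 p3=33; velocities now: v0=-3 v1=1 v2=3 v3=4

Answer: 0,1 2,3 1,2 2,3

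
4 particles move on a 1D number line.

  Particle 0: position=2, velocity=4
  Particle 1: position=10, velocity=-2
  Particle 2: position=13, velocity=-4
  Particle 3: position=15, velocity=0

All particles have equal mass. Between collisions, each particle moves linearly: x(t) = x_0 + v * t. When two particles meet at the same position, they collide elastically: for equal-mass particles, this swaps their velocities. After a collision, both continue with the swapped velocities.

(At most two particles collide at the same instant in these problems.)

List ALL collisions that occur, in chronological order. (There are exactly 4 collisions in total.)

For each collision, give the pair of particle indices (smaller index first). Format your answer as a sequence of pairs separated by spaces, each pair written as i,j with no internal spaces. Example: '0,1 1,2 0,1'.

Answer: 0,1 1,2 0,1 2,3

Derivation:
Collision at t=4/3: particles 0 and 1 swap velocities; positions: p0=22/3 p1=22/3 p2=23/3 p3=15; velocities now: v0=-2 v1=4 v2=-4 v3=0
Collision at t=11/8: particles 1 and 2 swap velocities; positions: p0=29/4 p1=15/2 p2=15/2 p3=15; velocities now: v0=-2 v1=-4 v2=4 v3=0
Collision at t=3/2: particles 0 and 1 swap velocities; positions: p0=7 p1=7 p2=8 p3=15; velocities now: v0=-4 v1=-2 v2=4 v3=0
Collision at t=13/4: particles 2 and 3 swap velocities; positions: p0=0 p1=7/2 p2=15 p3=15; velocities now: v0=-4 v1=-2 v2=0 v3=4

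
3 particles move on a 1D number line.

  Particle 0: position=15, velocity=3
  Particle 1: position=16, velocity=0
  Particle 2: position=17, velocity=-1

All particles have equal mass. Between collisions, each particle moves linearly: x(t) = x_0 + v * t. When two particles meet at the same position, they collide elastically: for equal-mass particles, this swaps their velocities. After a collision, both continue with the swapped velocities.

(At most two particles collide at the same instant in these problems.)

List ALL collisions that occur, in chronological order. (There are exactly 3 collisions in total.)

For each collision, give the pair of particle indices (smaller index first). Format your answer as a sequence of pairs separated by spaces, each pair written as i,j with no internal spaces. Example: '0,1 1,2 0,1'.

Collision at t=1/3: particles 0 and 1 swap velocities; positions: p0=16 p1=16 p2=50/3; velocities now: v0=0 v1=3 v2=-1
Collision at t=1/2: particles 1 and 2 swap velocities; positions: p0=16 p1=33/2 p2=33/2; velocities now: v0=0 v1=-1 v2=3
Collision at t=1: particles 0 and 1 swap velocities; positions: p0=16 p1=16 p2=18; velocities now: v0=-1 v1=0 v2=3

Answer: 0,1 1,2 0,1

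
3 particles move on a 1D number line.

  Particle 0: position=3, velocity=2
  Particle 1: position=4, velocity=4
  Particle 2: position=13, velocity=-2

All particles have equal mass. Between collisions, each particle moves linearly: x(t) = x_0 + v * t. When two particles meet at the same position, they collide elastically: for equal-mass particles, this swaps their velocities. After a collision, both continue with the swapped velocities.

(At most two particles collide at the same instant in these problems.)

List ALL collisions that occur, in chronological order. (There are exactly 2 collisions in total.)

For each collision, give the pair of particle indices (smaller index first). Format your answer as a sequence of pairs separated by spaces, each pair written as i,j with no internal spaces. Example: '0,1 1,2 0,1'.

Answer: 1,2 0,1

Derivation:
Collision at t=3/2: particles 1 and 2 swap velocities; positions: p0=6 p1=10 p2=10; velocities now: v0=2 v1=-2 v2=4
Collision at t=5/2: particles 0 and 1 swap velocities; positions: p0=8 p1=8 p2=14; velocities now: v0=-2 v1=2 v2=4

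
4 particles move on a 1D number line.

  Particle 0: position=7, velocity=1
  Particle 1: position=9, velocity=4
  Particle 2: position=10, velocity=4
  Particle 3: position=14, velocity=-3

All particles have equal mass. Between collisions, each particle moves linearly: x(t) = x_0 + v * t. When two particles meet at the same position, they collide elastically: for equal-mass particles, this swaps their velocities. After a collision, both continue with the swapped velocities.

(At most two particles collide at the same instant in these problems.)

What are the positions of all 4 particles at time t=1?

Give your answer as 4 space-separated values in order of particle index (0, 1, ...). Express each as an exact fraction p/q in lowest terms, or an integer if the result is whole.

Answer: 8 11 13 14

Derivation:
Collision at t=4/7: particles 2 and 3 swap velocities; positions: p0=53/7 p1=79/7 p2=86/7 p3=86/7; velocities now: v0=1 v1=4 v2=-3 v3=4
Collision at t=5/7: particles 1 and 2 swap velocities; positions: p0=54/7 p1=83/7 p2=83/7 p3=90/7; velocities now: v0=1 v1=-3 v2=4 v3=4
Advance to t=1 (no further collisions before then); velocities: v0=1 v1=-3 v2=4 v3=4; positions = 8 11 13 14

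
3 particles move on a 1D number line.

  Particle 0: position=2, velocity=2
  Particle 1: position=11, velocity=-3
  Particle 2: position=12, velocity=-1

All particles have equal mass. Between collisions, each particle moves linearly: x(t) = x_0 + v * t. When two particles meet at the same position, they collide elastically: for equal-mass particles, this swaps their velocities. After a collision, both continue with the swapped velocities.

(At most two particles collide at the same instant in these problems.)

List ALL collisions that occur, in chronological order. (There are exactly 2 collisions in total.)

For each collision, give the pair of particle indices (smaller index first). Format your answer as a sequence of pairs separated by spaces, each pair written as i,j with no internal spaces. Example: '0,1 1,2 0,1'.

Answer: 0,1 1,2

Derivation:
Collision at t=9/5: particles 0 and 1 swap velocities; positions: p0=28/5 p1=28/5 p2=51/5; velocities now: v0=-3 v1=2 v2=-1
Collision at t=10/3: particles 1 and 2 swap velocities; positions: p0=1 p1=26/3 p2=26/3; velocities now: v0=-3 v1=-1 v2=2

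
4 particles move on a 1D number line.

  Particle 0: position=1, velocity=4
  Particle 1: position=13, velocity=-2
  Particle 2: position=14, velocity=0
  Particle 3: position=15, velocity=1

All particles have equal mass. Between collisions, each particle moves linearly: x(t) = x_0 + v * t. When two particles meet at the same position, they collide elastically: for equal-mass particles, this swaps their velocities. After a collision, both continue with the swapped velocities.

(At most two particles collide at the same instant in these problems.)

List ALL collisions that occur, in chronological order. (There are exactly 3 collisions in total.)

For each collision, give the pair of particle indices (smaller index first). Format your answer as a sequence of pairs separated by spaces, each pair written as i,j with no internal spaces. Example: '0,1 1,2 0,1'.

Collision at t=2: particles 0 and 1 swap velocities; positions: p0=9 p1=9 p2=14 p3=17; velocities now: v0=-2 v1=4 v2=0 v3=1
Collision at t=13/4: particles 1 and 2 swap velocities; positions: p0=13/2 p1=14 p2=14 p3=73/4; velocities now: v0=-2 v1=0 v2=4 v3=1
Collision at t=14/3: particles 2 and 3 swap velocities; positions: p0=11/3 p1=14 p2=59/3 p3=59/3; velocities now: v0=-2 v1=0 v2=1 v3=4

Answer: 0,1 1,2 2,3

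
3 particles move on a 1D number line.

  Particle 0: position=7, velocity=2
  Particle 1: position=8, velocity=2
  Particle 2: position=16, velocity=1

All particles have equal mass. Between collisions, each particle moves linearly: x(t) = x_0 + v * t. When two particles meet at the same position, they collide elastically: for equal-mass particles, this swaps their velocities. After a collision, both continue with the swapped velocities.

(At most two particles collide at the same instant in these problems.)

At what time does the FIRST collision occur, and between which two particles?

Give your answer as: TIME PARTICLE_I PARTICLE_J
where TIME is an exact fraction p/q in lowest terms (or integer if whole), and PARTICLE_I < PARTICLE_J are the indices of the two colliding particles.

Answer: 8 1 2

Derivation:
Pair (0,1): pos 7,8 vel 2,2 -> not approaching (rel speed 0 <= 0)
Pair (1,2): pos 8,16 vel 2,1 -> gap=8, closing at 1/unit, collide at t=8
Earliest collision: t=8 between 1 and 2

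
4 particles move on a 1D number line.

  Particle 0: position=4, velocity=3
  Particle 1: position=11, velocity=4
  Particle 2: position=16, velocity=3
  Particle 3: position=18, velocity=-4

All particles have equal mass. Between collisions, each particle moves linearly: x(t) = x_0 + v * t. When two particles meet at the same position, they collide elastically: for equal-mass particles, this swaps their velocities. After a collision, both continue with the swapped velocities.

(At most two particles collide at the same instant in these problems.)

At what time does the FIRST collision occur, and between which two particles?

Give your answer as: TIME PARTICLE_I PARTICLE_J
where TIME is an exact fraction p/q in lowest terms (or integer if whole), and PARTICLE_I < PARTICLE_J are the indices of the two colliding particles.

Pair (0,1): pos 4,11 vel 3,4 -> not approaching (rel speed -1 <= 0)
Pair (1,2): pos 11,16 vel 4,3 -> gap=5, closing at 1/unit, collide at t=5
Pair (2,3): pos 16,18 vel 3,-4 -> gap=2, closing at 7/unit, collide at t=2/7
Earliest collision: t=2/7 between 2 and 3

Answer: 2/7 2 3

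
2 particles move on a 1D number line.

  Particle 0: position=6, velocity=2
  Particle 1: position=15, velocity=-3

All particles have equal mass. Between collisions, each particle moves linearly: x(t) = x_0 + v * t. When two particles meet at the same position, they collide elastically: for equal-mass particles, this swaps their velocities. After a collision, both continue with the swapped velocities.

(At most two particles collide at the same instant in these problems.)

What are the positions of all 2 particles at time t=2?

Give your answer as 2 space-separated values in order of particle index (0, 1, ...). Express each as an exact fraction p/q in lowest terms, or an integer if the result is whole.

Collision at t=9/5: particles 0 and 1 swap velocities; positions: p0=48/5 p1=48/5; velocities now: v0=-3 v1=2
Advance to t=2 (no further collisions before then); velocities: v0=-3 v1=2; positions = 9 10

Answer: 9 10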